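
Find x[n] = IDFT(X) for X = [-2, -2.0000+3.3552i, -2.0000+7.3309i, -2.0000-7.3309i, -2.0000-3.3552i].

x[n] = (1/5) Σ(k=0 to 4) X[k] · e^(2πikn/5)

Computing each x[n]:
x[0] = -2
x[1] = -3
x[2] = 2
x[3] = -2
x[4] = 3

x = [-2, -3, 2, -2, 3]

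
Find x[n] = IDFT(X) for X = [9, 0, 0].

x[n] = (1/3) Σ(k=0 to 2) X[k] · e^(2πikn/3)

Computing each x[n]:
x[0] = 3
x[1] = 3
x[2] = 3

x = [3, 3, 3]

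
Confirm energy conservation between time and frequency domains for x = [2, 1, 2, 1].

Time domain:
Σ|x[n]|² = |2|² + |1|² + |2|² + |1|² = 10.0000

Frequency domain:
(1/4)Σ|X[k]|² = (1/4)(|6|² + |0|² + |2|² + |0|²) = (1/4)·40.0000 = 10.0000

Both sides agree, confirming Parseval's theorem.

Σ|x[n]|² = (1/N)Σ|X[k]|² = 10.0000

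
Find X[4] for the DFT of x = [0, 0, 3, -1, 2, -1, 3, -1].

X[4] = Σ(n=0 to 7) x[n] · ω_8^(4n) where ω_8 = e^(-2πi/8)
= (0)·ω_8^0 + (0)·ω_8^4 + (3)·ω_8^8 + (-1)·ω_8^12 + (2)·ω_8^16 + (-1)·ω_8^20 + (3)·ω_8^24 + (-1)·ω_8^28

X[4] = 11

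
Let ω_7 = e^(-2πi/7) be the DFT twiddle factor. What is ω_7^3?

ω_7^3 = e^(-2πi·3/7)
= cos(-2π·3/7) + i·sin(-2π·3/7)
= cos(-6π/7) + i·sin(-6π/7)

ω_7^3 = cos(-6π/7) + i·sin(-6π/7) = -0.9010-0.4339i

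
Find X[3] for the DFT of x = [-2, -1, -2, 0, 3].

X[3] = Σ(n=0 to 4) x[n] · ω_5^(3n) where ω_5 = e^(-2πi/5)
= (-2)·ω_5^0 + (-1)·ω_5^3 + (-2)·ω_5^6 + (0)·ω_5^9 + (3)·ω_5^12

X[3] = -4.2361-0.4490i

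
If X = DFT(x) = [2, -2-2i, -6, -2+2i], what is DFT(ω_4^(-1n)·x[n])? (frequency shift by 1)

Modulation property: DFT(ω_4^(-1n)·x[n]) = X[(k-1) mod 4], so circularly shift X by 1 positions.

X[k-1] = [-2+2i, 2, -2-2i, -6]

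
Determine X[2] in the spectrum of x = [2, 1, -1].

X[2] = Σ(n=0 to 2) x[n] · ω_3^(2n) where ω_3 = e^(-2πi/3)
= (2)·ω_3^0 + (1)·ω_3^2 + (-1)·ω_3^4

X[2] = 2.0000+1.7321i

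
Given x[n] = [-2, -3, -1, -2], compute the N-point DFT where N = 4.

X[k] = Σ(n=0 to 3) x[n] · ω_4^(nk)
where ω_4 = e^(-2πi/4)

Computing each X[k]:
X[0] = -8
X[1] = -1+1i
X[2] = 2
X[3] = -1-1i

X = [-8, -1+1i, 2, -1-1i]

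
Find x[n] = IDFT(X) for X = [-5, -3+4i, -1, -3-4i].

x[n] = (1/4) Σ(k=0 to 3) X[k] · e^(2πikn/4)

Computing each x[n]:
x[0] = -3
x[1] = -3
x[2] = 0
x[3] = 1

x = [-3, -3, 0, 1]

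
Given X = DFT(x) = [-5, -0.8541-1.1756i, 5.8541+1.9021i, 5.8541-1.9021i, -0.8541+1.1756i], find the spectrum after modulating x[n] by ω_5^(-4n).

Modulation property: DFT(ω_5^(-4n)·x[n]) = X[(k-4) mod 5], so circularly shift X by 4 positions.

X[k-4] = [-0.8541-1.1756i, 5.8541+1.9021i, 5.8541-1.9021i, -0.8541+1.1756i, -5]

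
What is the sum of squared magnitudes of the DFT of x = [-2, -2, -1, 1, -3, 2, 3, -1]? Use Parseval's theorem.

Parseval: Σ|x[n]|² = (1/N)Σ|X[k]|², so Σ|X[k]|² = N·Σ|x[n]|² = 8·33.0000

Σ|X[k]|² = N·Σ|x[n]|² = 8·33.0000 = 264.0000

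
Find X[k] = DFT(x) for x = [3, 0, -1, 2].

X[k] = Σ(n=0 to 3) x[n] · ω_4^(nk)
where ω_4 = e^(-2πi/4)

Computing each X[k]:
X[0] = 4
X[1] = 4+2i
X[2] = 0
X[3] = 4-2i

X = [4, 4+2i, 0, 4-2i]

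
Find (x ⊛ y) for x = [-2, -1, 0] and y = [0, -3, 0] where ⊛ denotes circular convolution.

(x ⊛ y)[n] = Σ(m=0 to 2) x[m] · y[(n-m) mod 3]

Computing each output sample:
(x ⊛ y)[0] = 0
(x ⊛ y)[1] = 6
(x ⊛ y)[2] = 3

x ⊛ y = [0, 6, 3]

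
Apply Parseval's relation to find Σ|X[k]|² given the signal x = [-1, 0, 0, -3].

Parseval: Σ|x[n]|² = (1/N)Σ|X[k]|², so Σ|X[k]|² = N·Σ|x[n]|² = 4·10.0000

Σ|X[k]|² = N·Σ|x[n]|² = 4·10.0000 = 40.0000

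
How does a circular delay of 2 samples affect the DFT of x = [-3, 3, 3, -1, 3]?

Time shift by 2: X_shifted[k] = ω_5^(2k) · X[k]
Shifted x = [-1, 3, -3, 3, 3]

DFT(x[n-2]) = [5, 0.8541+3.5267i, -5.8541-5.7063i, -5.8541+5.7063i, 0.8541-3.5267i]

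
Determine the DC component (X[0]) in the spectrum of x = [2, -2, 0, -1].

X[0] = Σ(n=0 to 3) x[n] · ω_4^0 = Σ x[n]
= (2) + (-2) + (0) + (-1)

X[0] = -1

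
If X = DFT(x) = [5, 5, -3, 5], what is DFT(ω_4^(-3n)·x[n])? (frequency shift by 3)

Modulation property: DFT(ω_4^(-3n)·x[n]) = X[(k-3) mod 4], so circularly shift X by 3 positions.

X[k-3] = [5, -3, 5, 5]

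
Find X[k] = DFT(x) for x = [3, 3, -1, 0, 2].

X[k] = Σ(n=0 to 4) x[n] · ω_5^(nk)
where ω_5 = e^(-2πi/5)

Computing each X[k]:
X[0] = 7
X[1] = 5.3541-0.3633i
X[2] = -1.3541-1.5388i
X[3] = -1.3541+1.5388i
X[4] = 5.3541+0.3633i

X = [7, 5.3541-0.3633i, -1.3541-1.5388i, -1.3541+1.5388i, 5.3541+0.3633i]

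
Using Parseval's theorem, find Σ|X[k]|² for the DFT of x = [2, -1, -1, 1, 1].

Parseval: Σ|x[n]|² = (1/N)Σ|X[k]|², so Σ|X[k]|² = N·Σ|x[n]|² = 5·8.0000

Σ|X[k]|² = N·Σ|x[n]|² = 5·8.0000 = 40.0000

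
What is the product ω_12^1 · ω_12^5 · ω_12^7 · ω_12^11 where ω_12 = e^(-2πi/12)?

The primitive 12th roots of unity are ω_12^k for k coprime to 12: k ∈ {1, 5, 7, 11}
Their product equals the constant term of the cyclotomic polynomial Φ_12(x) up to sign.
For n ≥ 3, the product of all primitive nth roots of unity is 1. (For n=1 it is 1; for n=2 it is -1.)

1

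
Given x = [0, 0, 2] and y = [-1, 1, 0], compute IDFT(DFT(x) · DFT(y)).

(x ⊛ y)[n] = Σ(m=0 to 2) x[m] · y[(n-m) mod 3]

Computing each output sample:
(x ⊛ y)[0] = 2
(x ⊛ y)[1] = 0
(x ⊛ y)[2] = -2

x ⊛ y = [2, 0, -2]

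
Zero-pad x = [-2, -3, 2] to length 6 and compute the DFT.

Original 3-point DFT: [-3, -1.5000+4.3301i, -1.5000-4.3301i]
Zero-padded 6-point DFT provides frequency interpolation.

DFT_6([x, 0, ...]) = [-3, -4.5000+0.8660i, -1.5000+4.3301i, 3, -1.5000-4.3301i, -4.5000-0.8660i]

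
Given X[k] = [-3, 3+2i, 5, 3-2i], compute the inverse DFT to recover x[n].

x[n] = (1/4) Σ(k=0 to 3) X[k] · e^(2πikn/4)

Computing each x[n]:
x[0] = 2
x[1] = -3
x[2] = -1
x[3] = -1

x = [2, -3, -1, -1]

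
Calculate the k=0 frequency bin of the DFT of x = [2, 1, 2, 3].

X[0] = Σ(n=0 to 3) x[n] · ω_4^0 = Σ x[n]
= (2) + (1) + (2) + (3)

X[0] = 8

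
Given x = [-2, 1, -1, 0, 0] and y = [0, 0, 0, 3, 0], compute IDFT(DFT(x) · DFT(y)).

(x ⊛ y)[n] = Σ(m=0 to 4) x[m] · y[(n-m) mod 5]

Computing each output sample:
(x ⊛ y)[0] = -3
(x ⊛ y)[1] = 0
(x ⊛ y)[2] = 0
(x ⊛ y)[3] = -6
(x ⊛ y)[4] = 3

x ⊛ y = [-3, 0, 0, -6, 3]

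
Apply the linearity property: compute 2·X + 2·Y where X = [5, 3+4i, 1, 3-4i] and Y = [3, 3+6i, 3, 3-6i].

By linearity: DFT(2x + 2y) = 2·DFT(x) + 2·DFT(y)
= 2·[5, 3+4i, 1, 3-4i] + 2·[3, 3+6i, 3, 3-6i]

Computing element-wise:
Z[0] = 2·(5) + 2·(3) = 16
Z[1] = 2·(3+4i) + 2·(3+6i) = 12+20i
Z[2] = 2·(1) + 2·(3) = 8
Z[3] = 2·(3-4i) + 2·(3-6i) = 12-20i

DFT(2x + 2y) = 2·X + 2·Y = [16, 12+20i, 8, 12-20i]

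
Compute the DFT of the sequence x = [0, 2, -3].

X[k] = Σ(n=0 to 2) x[n] · ω_3^(nk)
where ω_3 = e^(-2πi/3)

Computing each X[k]:
X[0] = -1
X[1] = 0.5000-4.3301i
X[2] = 0.5000+4.3301i

X = [-1, 0.5000-4.3301i, 0.5000+4.3301i]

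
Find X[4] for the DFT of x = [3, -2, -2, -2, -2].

X[4] = Σ(n=0 to 4) x[n] · ω_5^(4n) where ω_5 = e^(-2πi/5)
= (3)·ω_5^0 + (-2)·ω_5^4 + (-2)·ω_5^8 + (-2)·ω_5^12 + (-2)·ω_5^16

X[4] = 5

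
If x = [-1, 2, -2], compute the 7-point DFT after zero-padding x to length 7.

Original 3-point DFT: [-1, -1.0000-3.4641i, -1.0000+3.4641i]
Zero-padded 7-point DFT provides frequency interpolation.

DFT_7([x, 0, ...]) = [-1, 0.6920+0.3862i, 0.3569-2.8176i, -4.0489-2.4314i, -4.0489+2.4314i, 0.3569+2.8176i, 0.6920-0.3862i]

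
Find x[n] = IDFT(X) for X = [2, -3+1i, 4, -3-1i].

x[n] = (1/4) Σ(k=0 to 3) X[k] · e^(2πikn/4)

Computing each x[n]:
x[0] = 0
x[1] = -1
x[2] = 3
x[3] = 0

x = [0, -1, 3, 0]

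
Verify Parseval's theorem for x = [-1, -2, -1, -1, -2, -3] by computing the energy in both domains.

Time domain:
Σ|x[n]|² = |-1|² + |-2|² + |-1|² + |-1|² + |-2|² + |-3|² = 20.0000

Frequency domain:
(1/6)Σ|X[k]|² = (1/6)(|-10|² + |-1.0000-1.7321i|² + |2|² + |2|² + |2|² + |-1.0000+1.7321i|²) = (1/6)·120.0000 = 20.0000

Both sides agree, confirming Parseval's theorem.

Σ|x[n]|² = (1/N)Σ|X[k]|² = 20.0000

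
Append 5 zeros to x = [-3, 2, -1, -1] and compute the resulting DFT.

Original 4-point DFT: [-3, -2-3i, -5, -2+3i]
Zero-padded 9-point DFT provides frequency interpolation.

DFT_9([x, 0, ...]) = [-3, -1.1416+0.5653i, -1.2130-2.4936i, -4.5000-2.5981i, -5.1454-0.4608i, -5.1454+0.4608i, -4.5000+2.5981i, -1.2130+2.4936i, -1.1416-0.5653i]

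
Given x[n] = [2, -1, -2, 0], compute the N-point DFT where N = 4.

X[k] = Σ(n=0 to 3) x[n] · ω_4^(nk)
where ω_4 = e^(-2πi/4)

Computing each X[k]:
X[0] = -1
X[1] = 4+1i
X[2] = 1
X[3] = 4-1i

X = [-1, 4+1i, 1, 4-1i]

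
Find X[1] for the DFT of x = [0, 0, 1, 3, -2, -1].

X[1] = Σ(n=0 to 5) x[n] · ω_6^(1n) where ω_6 = e^(-2πi/6)
= (0)·ω_6^0 + (0)·ω_6^1 + (1)·ω_6^2 + (3)·ω_6^3 + (-2)·ω_6^4 + (-1)·ω_6^5

X[1] = -3.0000-3.4641i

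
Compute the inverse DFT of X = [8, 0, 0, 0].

x[n] = (1/4) Σ(k=0 to 3) X[k] · e^(2πikn/4)

Computing each x[n]:
x[0] = 2
x[1] = 2
x[2] = 2
x[3] = 2

x = [2, 2, 2, 2]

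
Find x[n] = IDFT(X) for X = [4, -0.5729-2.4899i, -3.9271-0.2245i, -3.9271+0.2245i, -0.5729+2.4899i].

x[n] = (1/5) Σ(k=0 to 4) X[k] · e^(2πikn/5)

Computing each x[n]:
x[0] = -1
x[1] = 3
x[2] = 1
x[3] = 0
x[4] = 1

x = [-1, 3, 1, 0, 1]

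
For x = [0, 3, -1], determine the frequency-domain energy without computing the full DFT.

Parseval: Σ|x[n]|² = (1/N)Σ|X[k]|², so Σ|X[k]|² = N·Σ|x[n]|² = 3·10.0000

Σ|X[k]|² = N·Σ|x[n]|² = 3·10.0000 = 30.0000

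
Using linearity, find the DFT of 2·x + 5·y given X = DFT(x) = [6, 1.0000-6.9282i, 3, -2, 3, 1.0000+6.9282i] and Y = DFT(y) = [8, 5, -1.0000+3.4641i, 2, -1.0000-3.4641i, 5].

By linearity: DFT(2x + 5y) = 2·DFT(x) + 5·DFT(y)
= 2·[6, 1.0000-6.9282i, 3, -2, 3, 1.0000+6.9282i] + 5·[8, 5, -1.0000+3.4641i, 2, -1.0000-3.4641i, 5]

Computing element-wise:
Z[0] = 2·(6) + 5·(8) = 52
Z[1] = 2·(1.0000-6.9282i) + 5·(5) = 27.0000-13.8564i
Z[2] = 2·(3) + 5·(-1.0000+3.4641i) = 1.0000+17.3205i
Z[3] = 2·(-2) + 5·(2) = 6
Z[4] = 2·(3) + 5·(-1.0000-3.4641i) = 1.0000-17.3205i
Z[5] = 2·(1.0000+6.9282i) + 5·(5) = 27.0000+13.8564i

DFT(2x + 5y) = 2·X + 5·Y = [52, 27.0000-13.8564i, 1.0000+17.3205i, 6, 1.0000-17.3205i, 27.0000+13.8564i]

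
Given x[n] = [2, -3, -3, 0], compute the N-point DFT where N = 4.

X[k] = Σ(n=0 to 3) x[n] · ω_4^(nk)
where ω_4 = e^(-2πi/4)

Computing each X[k]:
X[0] = -4
X[1] = 5+3i
X[2] = 2
X[3] = 5-3i

X = [-4, 5+3i, 2, 5-3i]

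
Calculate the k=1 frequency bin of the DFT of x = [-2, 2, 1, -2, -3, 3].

X[1] = Σ(n=0 to 5) x[n] · ω_6^(1n) where ω_6 = e^(-2πi/6)
= (-2)·ω_6^0 + (2)·ω_6^1 + (1)·ω_6^2 + (-2)·ω_6^3 + (-3)·ω_6^4 + (3)·ω_6^5

X[1] = 3.5000-2.5981i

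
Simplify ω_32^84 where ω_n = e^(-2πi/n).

Since ω_32^32 = 1, powers reduce modulo 32.
84 mod 32 = 20
So ω_32^84 = ω_32^20 = e^(-2πi·20/32)

ω_32^84 = ω_32^20 = -0.7071+0.7071i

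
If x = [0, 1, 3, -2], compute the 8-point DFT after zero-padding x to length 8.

Original 4-point DFT: [2, -3-3i, 4, -3+3i]
Zero-padded 8-point DFT provides frequency interpolation.

DFT_8([x, 0, ...]) = [2, 2.1213-2.2929i, -3-3i, -2.1213+3.7071i, 4, -2.1213-3.7071i, -3+3i, 2.1213+2.2929i]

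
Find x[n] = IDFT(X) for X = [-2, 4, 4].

x[n] = (1/3) Σ(k=0 to 2) X[k] · e^(2πikn/3)

Computing each x[n]:
x[0] = 2
x[1] = -2
x[2] = -2

x = [2, -2, -2]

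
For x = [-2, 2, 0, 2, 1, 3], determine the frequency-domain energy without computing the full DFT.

Parseval: Σ|x[n]|² = (1/N)Σ|X[k]|², so Σ|X[k]|² = N·Σ|x[n]|² = 6·22.0000

Σ|X[k]|² = N·Σ|x[n]|² = 6·22.0000 = 132.0000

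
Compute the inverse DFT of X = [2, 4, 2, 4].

x[n] = (1/4) Σ(k=0 to 3) X[k] · e^(2πikn/4)

Computing each x[n]:
x[0] = 3
x[1] = 0
x[2] = -1
x[3] = 0

x = [3, 0, -1, 0]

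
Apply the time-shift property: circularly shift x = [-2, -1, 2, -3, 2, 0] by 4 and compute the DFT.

Time shift by 4: X_shifted[k] = ω_6^(4k) · X[k]
Shifted x = [2, -3, 2, 0, -2, -1]

DFT(x[n-4]) = [-2, -1.7321i, 4.0000+5.1962i, 6, 4.0000-5.1962i, 1.7321i]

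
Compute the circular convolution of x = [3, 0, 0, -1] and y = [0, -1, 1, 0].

(x ⊛ y)[n] = Σ(m=0 to 3) x[m] · y[(n-m) mod 4]

Computing each output sample:
(x ⊛ y)[0] = 1
(x ⊛ y)[1] = -4
(x ⊛ y)[2] = 3
(x ⊛ y)[3] = 0

x ⊛ y = [1, -4, 3, 0]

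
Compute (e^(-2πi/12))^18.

Since ω_12^12 = 1, powers reduce modulo 12.
18 mod 12 = 6
So ω_12^18 = ω_12^6 = e^(-2πi·6/12)

ω_12^18 = ω_12^6 = -1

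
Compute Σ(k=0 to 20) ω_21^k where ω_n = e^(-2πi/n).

Sum of all nth roots of unity equals 0 for n > 1 (geometric series with r ≠ 1).

0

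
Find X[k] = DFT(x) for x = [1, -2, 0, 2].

X[k] = Σ(n=0 to 3) x[n] · ω_4^(nk)
where ω_4 = e^(-2πi/4)

Computing each X[k]:
X[0] = 1
X[1] = 1+4i
X[2] = 1
X[3] = 1-4i

X = [1, 1+4i, 1, 1-4i]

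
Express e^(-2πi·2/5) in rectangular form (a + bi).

ω_5^2 = e^(-2πi·2/5)
= cos(-2π·2/5) + i·sin(-2π·2/5)
= cos(-4π/5) + i·sin(-4π/5)

ω_5^2 = cos(-4π/5) + i·sin(-4π/5) = -0.8090-0.5878i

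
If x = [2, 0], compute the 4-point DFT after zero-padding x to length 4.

Original 2-point DFT: [2, 2]
Zero-padded 4-point DFT provides frequency interpolation.

DFT_4([x, 0, ...]) = [2, 2, 2, 2]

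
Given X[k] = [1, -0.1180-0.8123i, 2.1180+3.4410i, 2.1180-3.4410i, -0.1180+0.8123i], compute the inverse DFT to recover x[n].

x[n] = (1/5) Σ(k=0 to 4) X[k] · e^(2πikn/5)

Computing each x[n]:
x[0] = 1
x[1] = -1
x[2] = 2
x[3] = -1
x[4] = 0

x = [1, -1, 2, -1, 0]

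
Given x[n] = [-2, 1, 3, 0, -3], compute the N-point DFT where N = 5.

X[k] = Σ(n=0 to 4) x[n] · ω_5^(nk)
where ω_5 = e^(-2πi/5)

Computing each X[k]:
X[0] = -1
X[1] = -5.0451-5.5676i
X[2] = 0.5451+0.5020i
X[3] = 0.5451-0.5020i
X[4] = -5.0451+5.5676i

X = [-1, -5.0451-5.5676i, 0.5451+0.5020i, 0.5451-0.5020i, -5.0451+5.5676i]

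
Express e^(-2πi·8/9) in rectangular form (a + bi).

ω_9^8 = e^(-2πi·8/9)
= cos(-2π·8/9) + i·sin(-2π·8/9)
= cos(-16π/9) + i·sin(-16π/9)

ω_9^8 = cos(-16π/9) + i·sin(-16π/9) = 0.7660+0.6428i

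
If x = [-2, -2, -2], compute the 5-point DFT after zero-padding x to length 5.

Original 3-point DFT: [-6, 0, 0]
Zero-padded 5-point DFT provides frequency interpolation.

DFT_5([x, 0, ...]) = [-6, -1.0000+3.0777i, -1.0000-0.7265i, -1.0000+0.7265i, -1.0000-3.0777i]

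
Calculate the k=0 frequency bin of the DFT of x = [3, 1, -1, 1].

X[0] = Σ(n=0 to 3) x[n] · ω_4^0 = Σ x[n]
= (3) + (1) + (-1) + (1)

X[0] = 4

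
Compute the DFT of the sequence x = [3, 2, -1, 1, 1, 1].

X[k] = Σ(n=0 to 5) x[n] · ω_6^(nk)
where ω_6 = e^(-2πi/6)

Computing each X[k]:
X[0] = 7
X[1] = 3.5000+0.8660i
X[2] = 2.5000-2.5981i
X[3] = -1
X[4] = 2.5000+2.5981i
X[5] = 3.5000-0.8660i

X = [7, 3.5000+0.8660i, 2.5000-2.5981i, -1, 2.5000+2.5981i, 3.5000-0.8660i]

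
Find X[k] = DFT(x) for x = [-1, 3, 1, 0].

X[k] = Σ(n=0 to 3) x[n] · ω_4^(nk)
where ω_4 = e^(-2πi/4)

Computing each X[k]:
X[0] = 3
X[1] = -2-3i
X[2] = -3
X[3] = -2+3i

X = [3, -2-3i, -3, -2+3i]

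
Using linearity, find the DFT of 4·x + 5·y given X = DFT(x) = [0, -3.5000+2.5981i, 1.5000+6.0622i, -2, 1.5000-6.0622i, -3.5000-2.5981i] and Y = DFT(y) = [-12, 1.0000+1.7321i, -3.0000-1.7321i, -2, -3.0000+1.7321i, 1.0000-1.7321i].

By linearity: DFT(4x + 5y) = 4·DFT(x) + 5·DFT(y)
= 4·[0, -3.5000+2.5981i, 1.5000+6.0622i, -2, 1.5000-6.0622i, -3.5000-2.5981i] + 5·[-12, 1.0000+1.7321i, -3.0000-1.7321i, -2, -3.0000+1.7321i, 1.0000-1.7321i]

Computing element-wise:
Z[0] = 4·(0) + 5·(-12) = -60
Z[1] = 4·(-3.5000+2.5981i) + 5·(1.0000+1.7321i) = -9.0000+19.0529i
Z[2] = 4·(1.5000+6.0622i) + 5·(-3.0000-1.7321i) = -9.0000+15.5883i
Z[3] = 4·(-2) + 5·(-2) = -18
Z[4] = 4·(1.5000-6.0622i) + 5·(-3.0000+1.7321i) = -9.0000-15.5883i
Z[5] = 4·(-3.5000-2.5981i) + 5·(1.0000-1.7321i) = -9.0000-19.0529i

DFT(4x + 5y) = 4·X + 5·Y = [-60, -9.0000+19.0529i, -9.0000+15.5883i, -18, -9.0000-15.5883i, -9.0000-19.0529i]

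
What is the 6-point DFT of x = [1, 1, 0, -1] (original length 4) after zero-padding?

Original 4-point DFT: [1, 1-2i, 1, 1+2i]
Zero-padded 6-point DFT provides frequency interpolation.

DFT_6([x, 0, ...]) = [1, 2.5000-0.8660i, -0.5000-0.8660i, 1, -0.5000+0.8660i, 2.5000+0.8660i]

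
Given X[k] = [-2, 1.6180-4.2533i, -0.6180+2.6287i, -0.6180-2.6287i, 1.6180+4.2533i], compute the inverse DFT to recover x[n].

x[n] = (1/5) Σ(k=0 to 4) X[k] · e^(2πikn/5)

Computing each x[n]:
x[0] = 0
x[1] = 1
x[2] = 1
x[3] = -3
x[4] = -1

x = [0, 1, 1, -3, -1]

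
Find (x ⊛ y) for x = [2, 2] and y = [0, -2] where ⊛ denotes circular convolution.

(x ⊛ y)[n] = Σ(m=0 to 1) x[m] · y[(n-m) mod 2]

Computing each output sample:
(x ⊛ y)[0] = -4
(x ⊛ y)[1] = -4

x ⊛ y = [-4, -4]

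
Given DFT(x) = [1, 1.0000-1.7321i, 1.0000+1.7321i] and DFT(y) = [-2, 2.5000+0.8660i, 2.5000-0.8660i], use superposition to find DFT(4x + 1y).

By linearity: DFT(4x + 1y) = 4·DFT(x) + 1·DFT(y)
= 4·[1, 1.0000-1.7321i, 1.0000+1.7321i] + 1·[-2, 2.5000+0.8660i, 2.5000-0.8660i]

Computing element-wise:
Z[0] = 4·(1) + 1·(-2) = 2
Z[1] = 4·(1.0000-1.7321i) + 1·(2.5000+0.8660i) = 6.5000-6.0624i
Z[2] = 4·(1.0000+1.7321i) + 1·(2.5000-0.8660i) = 6.5000+6.0624i

DFT(4x + 1y) = 4·X + 1·Y = [2, 6.5000-6.0624i, 6.5000+6.0624i]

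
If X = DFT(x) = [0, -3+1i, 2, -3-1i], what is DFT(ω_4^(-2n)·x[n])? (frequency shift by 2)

Modulation property: DFT(ω_4^(-2n)·x[n]) = X[(k-2) mod 4], so circularly shift X by 2 positions.

X[k-2] = [2, -3-1i, 0, -3+1i]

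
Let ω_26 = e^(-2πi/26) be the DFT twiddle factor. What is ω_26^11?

ω_26^11 = e^(-2πi·11/26)
= cos(-2π·11/26) + i·sin(-2π·11/26)
= cos(-22π/26) + i·sin(-22π/26)

ω_26^11 = cos(-22π/26) + i·sin(-22π/26) = -0.8855-0.4647i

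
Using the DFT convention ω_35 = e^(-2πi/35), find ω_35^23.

ω_35^23 = e^(-2πi·23/35)
= cos(-2π·23/35) + i·sin(-2π·23/35)
= cos(-46π/35) + i·sin(-46π/35)

ω_35^23 = cos(-46π/35) + i·sin(-46π/35) = -0.5509+0.8346i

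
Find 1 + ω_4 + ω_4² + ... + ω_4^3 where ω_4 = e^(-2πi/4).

Sum of all nth roots of unity equals 0 for n > 1 (geometric series with r ≠ 1).

0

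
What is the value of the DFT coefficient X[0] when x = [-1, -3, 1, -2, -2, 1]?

X[0] = Σ(n=0 to 5) x[n] · ω_6^0 = Σ x[n]
= (-1) + (-3) + (1) + (-2) + (-2) + (1)

X[0] = -6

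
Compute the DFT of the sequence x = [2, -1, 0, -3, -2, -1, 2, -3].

X[k] = Σ(n=0 to 7) x[n] · ω_8^(nk)
where ω_8 = e^(-2πi/8)

Computing each X[k]:
X[0] = -6
X[1] = 4+2i
X[2] = -2-4i
X[3] = 4-2i
X[4] = 10
X[5] = 4+2i
X[6] = -2+4i
X[7] = 4-2i

X = [-6, 4+2i, -2-4i, 4-2i, 10, 4+2i, -2+4i, 4-2i]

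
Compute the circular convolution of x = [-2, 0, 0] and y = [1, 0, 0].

(x ⊛ y)[n] = Σ(m=0 to 2) x[m] · y[(n-m) mod 3]

Computing each output sample:
(x ⊛ y)[0] = -2
(x ⊛ y)[1] = 0
(x ⊛ y)[2] = 0

x ⊛ y = [-2, 0, 0]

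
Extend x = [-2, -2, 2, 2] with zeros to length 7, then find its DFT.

Original 4-point DFT: [0, -4+4i, 0, -4-4i]
Zero-padded 7-point DFT provides frequency interpolation.

DFT_7([x, 0, ...]) = [0, -5.4940-1.2540i, -2.1099+4.3813i, 0.6039+0.4816i, 0.6039-0.4816i, -2.1099-4.3813i, -5.4940+1.2540i]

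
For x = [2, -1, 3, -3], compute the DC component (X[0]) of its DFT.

X[0] = Σ(n=0 to 3) x[n] · ω_4^0 = Σ x[n]
= (2) + (-1) + (3) + (-3)

X[0] = 1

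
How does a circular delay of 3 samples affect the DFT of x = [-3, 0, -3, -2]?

Time shift by 3: X_shifted[k] = ω_4^(3k) · X[k]
Shifted x = [0, -3, -2, -3]

DFT(x[n-3]) = [-8, 2, 4, 2]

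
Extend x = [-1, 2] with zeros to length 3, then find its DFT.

Original 2-point DFT: [1, -3]
Zero-padded 3-point DFT provides frequency interpolation.

DFT_3([x, 0, ...]) = [1, -2.0000-1.7321i, -2.0000+1.7321i]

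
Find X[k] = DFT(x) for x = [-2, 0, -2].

X[k] = Σ(n=0 to 2) x[n] · ω_3^(nk)
where ω_3 = e^(-2πi/3)

Computing each X[k]:
X[0] = -4
X[1] = -1.0000-1.7321i
X[2] = -1.0000+1.7321i

X = [-4, -1.0000-1.7321i, -1.0000+1.7321i]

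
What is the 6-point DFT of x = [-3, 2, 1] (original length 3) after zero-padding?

Original 3-point DFT: [0, -4.5000-0.8660i, -4.5000+0.8660i]
Zero-padded 6-point DFT provides frequency interpolation.

DFT_6([x, 0, ...]) = [0, -2.5000-2.5981i, -4.5000-0.8660i, -4, -4.5000+0.8660i, -2.5000+2.5981i]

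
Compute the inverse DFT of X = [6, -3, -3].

x[n] = (1/3) Σ(k=0 to 2) X[k] · e^(2πikn/3)

Computing each x[n]:
x[0] = 0
x[1] = 3
x[2] = 3

x = [0, 3, 3]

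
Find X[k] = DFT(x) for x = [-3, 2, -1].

X[k] = Σ(n=0 to 2) x[n] · ω_3^(nk)
where ω_3 = e^(-2πi/3)

Computing each X[k]:
X[0] = -2
X[1] = -3.5000-2.5981i
X[2] = -3.5000+2.5981i

X = [-2, -3.5000-2.5981i, -3.5000+2.5981i]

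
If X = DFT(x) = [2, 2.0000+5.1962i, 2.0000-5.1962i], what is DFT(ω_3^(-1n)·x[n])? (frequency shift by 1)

Modulation property: DFT(ω_3^(-1n)·x[n]) = X[(k-1) mod 3], so circularly shift X by 1 positions.

X[k-1] = [2.0000-5.1962i, 2, 2.0000+5.1962i]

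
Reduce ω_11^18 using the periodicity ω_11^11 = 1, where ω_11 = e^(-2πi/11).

Since ω_11^11 = 1, powers reduce modulo 11.
18 mod 11 = 7
So ω_11^18 = ω_11^7 = e^(-2πi·7/11)

ω_11^18 = ω_11^7 = -0.6549+0.7557i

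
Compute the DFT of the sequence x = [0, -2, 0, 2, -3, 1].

X[k] = Σ(n=0 to 5) x[n] · ω_6^(nk)
where ω_6 = e^(-2πi/6)

Computing each X[k]:
X[0] = -2
X[1] = -1
X[2] = 4.0000+5.1962i
X[3] = -4
X[4] = 4.0000-5.1962i
X[5] = -1

X = [-2, -1, 4.0000+5.1962i, -4, 4.0000-5.1962i, -1]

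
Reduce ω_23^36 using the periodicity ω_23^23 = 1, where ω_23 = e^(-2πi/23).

Since ω_23^23 = 1, powers reduce modulo 23.
36 mod 23 = 13
So ω_23^36 = ω_23^13 = e^(-2πi·13/23)

ω_23^36 = ω_23^13 = -0.9172+0.3984i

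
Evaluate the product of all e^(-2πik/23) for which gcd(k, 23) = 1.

The primitive 23rd roots of unity are ω_23^k for k coprime to 23: k ∈ {1, 2, 3, 4, 5, 6, 7, 8, 9, 10, 11, 12, 13, 14, 15, 16, 17, 18, 19, 20, 21, 22}
Their product equals the constant term of the cyclotomic polynomial Φ_23(x) up to sign.
For n ≥ 3, the product of all primitive nth roots of unity is 1. (For n=1 it is 1; for n=2 it is -1.)

1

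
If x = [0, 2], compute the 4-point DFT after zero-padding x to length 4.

Original 2-point DFT: [2, -2]
Zero-padded 4-point DFT provides frequency interpolation.

DFT_4([x, 0, ...]) = [2, -2i, -2, 2i]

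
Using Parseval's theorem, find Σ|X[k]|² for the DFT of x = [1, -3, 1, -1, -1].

Parseval: Σ|x[n]|² = (1/N)Σ|X[k]|², so Σ|X[k]|² = N·Σ|x[n]|² = 5·13.0000

Σ|X[k]|² = N·Σ|x[n]|² = 5·13.0000 = 65.0000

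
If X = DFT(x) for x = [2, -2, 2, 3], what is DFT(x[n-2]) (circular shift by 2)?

Time shift by 2: X_shifted[k] = ω_4^(2k) · X[k]
Shifted x = [2, 3, 2, -2]

DFT(x[n-2]) = [5, -5i, 3, 5i]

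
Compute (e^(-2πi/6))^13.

Since ω_6^6 = 1, powers reduce modulo 6.
13 mod 6 = 1
So ω_6^13 = ω_6^1 = e^(-2πi·1/6)

ω_6^13 = ω_6^1 = 0.5000-0.8660i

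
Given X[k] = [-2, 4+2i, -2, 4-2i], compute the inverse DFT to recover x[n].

x[n] = (1/4) Σ(k=0 to 3) X[k] · e^(2πikn/4)

Computing each x[n]:
x[0] = 1
x[1] = -1
x[2] = -3
x[3] = 1

x = [1, -1, -3, 1]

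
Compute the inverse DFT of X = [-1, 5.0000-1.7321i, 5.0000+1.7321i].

x[n] = (1/3) Σ(k=0 to 2) X[k] · e^(2πikn/3)

Computing each x[n]:
x[0] = 3
x[1] = -1
x[2] = -3

x = [3, -1, -3]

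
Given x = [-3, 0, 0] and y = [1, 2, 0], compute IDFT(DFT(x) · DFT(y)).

(x ⊛ y)[n] = Σ(m=0 to 2) x[m] · y[(n-m) mod 3]

Computing each output sample:
(x ⊛ y)[0] = -3
(x ⊛ y)[1] = -6
(x ⊛ y)[2] = 0

x ⊛ y = [-3, -6, 0]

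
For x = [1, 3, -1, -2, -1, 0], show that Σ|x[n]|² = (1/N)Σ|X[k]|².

Time domain:
Σ|x[n]|² = |1|² + |3|² + |-1|² + |-2|² + |-1|² + |0|² = 16.0000

Frequency domain:
(1/6)Σ|X[k]|² = (1/6)(|0|² + |5.5000-2.5981i|² + |-1.5000-2.5981i|² + |-2|² + |-1.5000+2.5981i|² + |5.5000+2.5981i|²) = (1/6)·96.0000 = 16.0000

Both sides agree, confirming Parseval's theorem.

Σ|x[n]|² = (1/N)Σ|X[k]|² = 16.0000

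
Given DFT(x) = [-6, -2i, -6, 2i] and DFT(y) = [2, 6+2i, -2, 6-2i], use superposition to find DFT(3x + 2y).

By linearity: DFT(3x + 2y) = 3·DFT(x) + 2·DFT(y)
= 3·[-6, -2i, -6, 2i] + 2·[2, 6+2i, -2, 6-2i]

Computing element-wise:
Z[0] = 3·(-6) + 2·(2) = -14
Z[1] = 3·(-2i) + 2·(6+2i) = 12-2i
Z[2] = 3·(-6) + 2·(-2) = -22
Z[3] = 3·(2i) + 2·(6-2i) = 12+2i

DFT(3x + 2y) = 3·X + 2·Y = [-14, 12-2i, -22, 12+2i]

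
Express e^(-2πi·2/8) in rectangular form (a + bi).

ω_8^2 = e^(-2πi·2/8)
= cos(-2π·2/8) + i·sin(-2π·2/8)
= cos(-4π/8) + i·sin(-4π/8)

ω_8^2 = cos(-4π/8) + i·sin(-4π/8) = -1i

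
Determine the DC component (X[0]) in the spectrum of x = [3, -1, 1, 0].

X[0] = Σ(n=0 to 3) x[n] · ω_4^0 = Σ x[n]
= (3) + (-1) + (1) + (0)

X[0] = 3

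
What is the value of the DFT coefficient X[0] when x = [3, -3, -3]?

X[0] = Σ(n=0 to 2) x[n] · ω_3^0 = Σ x[n]
= (3) + (-3) + (-3)

X[0] = -3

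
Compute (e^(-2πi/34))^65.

Since ω_34^34 = 1, powers reduce modulo 34.
65 mod 34 = 31
So ω_34^65 = ω_34^31 = e^(-2πi·31/34)

ω_34^65 = ω_34^31 = 0.8502+0.5264i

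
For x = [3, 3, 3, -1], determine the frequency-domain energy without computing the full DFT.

Parseval: Σ|x[n]|² = (1/N)Σ|X[k]|², so Σ|X[k]|² = N·Σ|x[n]|² = 4·28.0000

Σ|X[k]|² = N·Σ|x[n]|² = 4·28.0000 = 112.0000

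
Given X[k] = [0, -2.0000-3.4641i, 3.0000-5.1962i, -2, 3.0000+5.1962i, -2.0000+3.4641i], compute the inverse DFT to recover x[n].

x[n] = (1/6) Σ(k=0 to 5) X[k] · e^(2πikn/6)

Computing each x[n]:
x[0] = 0
x[1] = 2
x[2] = -1
x[3] = 2
x[4] = 0
x[5] = -3

x = [0, 2, -1, 2, 0, -3]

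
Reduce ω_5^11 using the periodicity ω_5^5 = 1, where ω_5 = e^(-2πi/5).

Since ω_5^5 = 1, powers reduce modulo 5.
11 mod 5 = 1
So ω_5^11 = ω_5^1 = e^(-2πi·1/5)

ω_5^11 = ω_5^1 = 0.3090-0.9511i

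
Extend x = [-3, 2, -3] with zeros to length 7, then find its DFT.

Original 3-point DFT: [-4, -2.5000-4.3301i, -2.5000+4.3301i]
Zero-padded 7-point DFT provides frequency interpolation.

DFT_7([x, 0, ...]) = [-4, -1.0855+1.3611i, -0.7421-3.2515i, -6.6724-3.2133i, -6.6724+3.2133i, -0.7421+3.2515i, -1.0855-1.3611i]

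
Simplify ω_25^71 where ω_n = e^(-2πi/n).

Since ω_25^25 = 1, powers reduce modulo 25.
71 mod 25 = 21
So ω_25^71 = ω_25^21 = e^(-2πi·21/25)

ω_25^71 = ω_25^21 = 0.5358+0.8443i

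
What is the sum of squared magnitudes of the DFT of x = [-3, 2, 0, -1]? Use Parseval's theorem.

Parseval: Σ|x[n]|² = (1/N)Σ|X[k]|², so Σ|X[k]|² = N·Σ|x[n]|² = 4·14.0000

Σ|X[k]|² = N·Σ|x[n]|² = 4·14.0000 = 56.0000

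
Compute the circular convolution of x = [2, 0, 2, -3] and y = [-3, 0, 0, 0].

(x ⊛ y)[n] = Σ(m=0 to 3) x[m] · y[(n-m) mod 4]

Computing each output sample:
(x ⊛ y)[0] = -6
(x ⊛ y)[1] = 0
(x ⊛ y)[2] = -6
(x ⊛ y)[3] = 9

x ⊛ y = [-6, 0, -6, 9]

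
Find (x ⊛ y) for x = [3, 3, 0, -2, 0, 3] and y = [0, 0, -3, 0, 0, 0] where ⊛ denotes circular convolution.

(x ⊛ y)[n] = Σ(m=0 to 5) x[m] · y[(n-m) mod 6]

Computing each output sample:
(x ⊛ y)[0] = 0
(x ⊛ y)[1] = -9
(x ⊛ y)[2] = -9
(x ⊛ y)[3] = -9
(x ⊛ y)[4] = 0
(x ⊛ y)[5] = 6

x ⊛ y = [0, -9, -9, -9, 0, 6]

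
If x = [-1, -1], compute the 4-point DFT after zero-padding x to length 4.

Original 2-point DFT: [-2, 0]
Zero-padded 4-point DFT provides frequency interpolation.

DFT_4([x, 0, ...]) = [-2, -1+1i, 0, -1-1i]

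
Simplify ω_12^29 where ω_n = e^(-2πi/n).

Since ω_12^12 = 1, powers reduce modulo 12.
29 mod 12 = 5
So ω_12^29 = ω_12^5 = e^(-2πi·5/12)

ω_12^29 = ω_12^5 = -0.8660-0.5000i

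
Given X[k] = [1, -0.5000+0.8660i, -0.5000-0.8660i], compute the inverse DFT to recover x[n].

x[n] = (1/3) Σ(k=0 to 2) X[k] · e^(2πikn/3)

Computing each x[n]:
x[0] = 0
x[1] = 0
x[2] = 1

x = [0, 0, 1]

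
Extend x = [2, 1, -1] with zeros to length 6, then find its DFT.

Original 3-point DFT: [2, 2.0000-1.7321i, 2.0000+1.7321i]
Zero-padded 6-point DFT provides frequency interpolation.

DFT_6([x, 0, ...]) = [2, 3, 2.0000-1.7321i, 0, 2.0000+1.7321i, 3]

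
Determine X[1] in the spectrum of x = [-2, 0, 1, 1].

X[1] = Σ(n=0 to 3) x[n] · ω_4^(1n) where ω_4 = e^(-2πi/4)
= (-2)·ω_4^0 + (0)·ω_4^1 + (1)·ω_4^2 + (1)·ω_4^3

X[1] = -3+1i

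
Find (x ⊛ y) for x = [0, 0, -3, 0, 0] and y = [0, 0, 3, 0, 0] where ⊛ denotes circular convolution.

(x ⊛ y)[n] = Σ(m=0 to 4) x[m] · y[(n-m) mod 5]

Computing each output sample:
(x ⊛ y)[0] = 0
(x ⊛ y)[1] = 0
(x ⊛ y)[2] = 0
(x ⊛ y)[3] = 0
(x ⊛ y)[4] = -9

x ⊛ y = [0, 0, 0, 0, -9]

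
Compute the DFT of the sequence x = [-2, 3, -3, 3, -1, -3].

X[k] = Σ(n=0 to 5) x[n] · ω_6^(nk)
where ω_6 = e^(-2πi/6)

Computing each X[k]:
X[0] = -3
X[1] = -3.0000-3.4641i
X[2] = 3.0000-6.9282i
X[3] = -9
X[4] = 3.0000+6.9282i
X[5] = -3.0000+3.4641i

X = [-3, -3.0000-3.4641i, 3.0000-6.9282i, -9, 3.0000+6.9282i, -3.0000+3.4641i]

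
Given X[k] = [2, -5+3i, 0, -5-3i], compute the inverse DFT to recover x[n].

x[n] = (1/4) Σ(k=0 to 3) X[k] · e^(2πikn/4)

Computing each x[n]:
x[0] = -2
x[1] = -1
x[2] = 3
x[3] = 2

x = [-2, -1, 3, 2]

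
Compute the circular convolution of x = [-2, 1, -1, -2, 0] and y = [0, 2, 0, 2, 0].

(x ⊛ y)[n] = Σ(m=0 to 4) x[m] · y[(n-m) mod 5]

Computing each output sample:
(x ⊛ y)[0] = -2
(x ⊛ y)[1] = -8
(x ⊛ y)[2] = 2
(x ⊛ y)[3] = -6
(x ⊛ y)[4] = -2

x ⊛ y = [-2, -8, 2, -6, -2]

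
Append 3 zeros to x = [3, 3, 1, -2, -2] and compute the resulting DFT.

Original 5-point DFT: [3, 4.1180-6.5186i, 1.8820-0.0858i, 1.8820+0.0858i, 4.1180+6.5186i]
Zero-padded 8-point DFT provides frequency interpolation.

DFT_8([x, 0, ...]) = [3, 8.5355-1.7071i, -5i, 1.4645+0.2929i, 1, 1.4645-0.2929i, 5i, 8.5355+1.7071i]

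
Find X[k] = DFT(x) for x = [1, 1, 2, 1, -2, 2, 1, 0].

X[k] = Σ(n=0 to 7) x[n] · ω_8^(nk)
where ω_8 = e^(-2πi/8)

Computing each X[k]:
X[0] = 6
X[1] = 1.5858-1.0000i
X[2] = -4-2i
X[3] = 4.4142+1.0000i
X[4] = -2
X[5] = 4.4142-1.0000i
X[6] = -4+2i
X[7] = 1.5858+1.0000i

X = [6, 1.5858-1.0000i, -4-2i, 4.4142+1.0000i, -2, 4.4142-1.0000i, -4+2i, 1.5858+1.0000i]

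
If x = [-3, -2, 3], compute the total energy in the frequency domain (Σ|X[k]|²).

Parseval: Σ|x[n]|² = (1/N)Σ|X[k]|², so Σ|X[k]|² = N·Σ|x[n]|² = 3·22.0000

Σ|X[k]|² = N·Σ|x[n]|² = 3·22.0000 = 66.0000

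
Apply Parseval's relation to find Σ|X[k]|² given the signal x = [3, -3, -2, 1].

Parseval: Σ|x[n]|² = (1/N)Σ|X[k]|², so Σ|X[k]|² = N·Σ|x[n]|² = 4·23.0000

Σ|X[k]|² = N·Σ|x[n]|² = 4·23.0000 = 92.0000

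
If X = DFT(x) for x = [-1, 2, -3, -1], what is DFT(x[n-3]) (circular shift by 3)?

Time shift by 3: X_shifted[k] = ω_4^(3k) · X[k]
Shifted x = [2, -3, -1, -1]

DFT(x[n-3]) = [-3, 3+2i, 5, 3-2i]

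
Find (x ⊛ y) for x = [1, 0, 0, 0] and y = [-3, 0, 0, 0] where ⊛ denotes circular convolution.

(x ⊛ y)[n] = Σ(m=0 to 3) x[m] · y[(n-m) mod 4]

Computing each output sample:
(x ⊛ y)[0] = -3
(x ⊛ y)[1] = 0
(x ⊛ y)[2] = 0
(x ⊛ y)[3] = 0

x ⊛ y = [-3, 0, 0, 0]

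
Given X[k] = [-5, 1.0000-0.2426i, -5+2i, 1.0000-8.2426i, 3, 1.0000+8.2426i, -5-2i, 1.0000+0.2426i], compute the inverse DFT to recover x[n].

x[n] = (1/8) Σ(k=0 to 7) X[k] · e^(2πikn/8)

Computing each x[n]:
x[0] = -1
x[1] = 0
x[2] = -1
x[3] = 1
x[4] = -2
x[5] = -3
x[6] = 3
x[7] = -2

x = [-1, 0, -1, 1, -2, -3, 3, -2]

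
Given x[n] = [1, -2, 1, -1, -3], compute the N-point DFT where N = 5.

X[k] = Σ(n=0 to 4) x[n] · ω_5^(nk)
where ω_5 = e^(-2πi/5)

Computing each X[k]:
X[0] = -4
X[1] = -0.5451-2.1266i
X[2] = 5.0451+1.3143i
X[3] = 5.0451-1.3143i
X[4] = -0.5451+2.1266i

X = [-4, -0.5451-2.1266i, 5.0451+1.3143i, 5.0451-1.3143i, -0.5451+2.1266i]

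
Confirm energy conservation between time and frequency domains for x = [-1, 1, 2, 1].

Time domain:
Σ|x[n]|² = |-1|² + |1|² + |2|² + |1|² = 7.0000

Frequency domain:
(1/4)Σ|X[k]|² = (1/4)(|3|² + |-3|² + |-1|² + |-3|²) = (1/4)·28.0000 = 7.0000

Both sides agree, confirming Parseval's theorem.

Σ|x[n]|² = (1/N)Σ|X[k]|² = 7.0000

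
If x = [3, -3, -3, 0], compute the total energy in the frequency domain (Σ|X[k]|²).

Parseval: Σ|x[n]|² = (1/N)Σ|X[k]|², so Σ|X[k]|² = N·Σ|x[n]|² = 4·27.0000

Σ|X[k]|² = N·Σ|x[n]|² = 4·27.0000 = 108.0000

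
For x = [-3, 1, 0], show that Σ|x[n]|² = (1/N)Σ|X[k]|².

Time domain:
Σ|x[n]|² = |-3|² + |1|² + |0|² = 10.0000

Frequency domain:
(1/3)Σ|X[k]|² = (1/3)(|-2|² + |-3.5000-0.8660i|² + |-3.5000+0.8660i|²) = (1/3)·30.0000 = 10.0000

Both sides agree, confirming Parseval's theorem.

Σ|x[n]|² = (1/N)Σ|X[k]|² = 10.0000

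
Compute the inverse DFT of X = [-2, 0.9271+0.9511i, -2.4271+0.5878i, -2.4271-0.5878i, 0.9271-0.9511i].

x[n] = (1/5) Σ(k=0 to 4) X[k] · e^(2πikn/5)

Computing each x[n]:
x[0] = -1
x[1] = 0
x[2] = -1
x[3] = -1
x[4] = 1

x = [-1, 0, -1, -1, 1]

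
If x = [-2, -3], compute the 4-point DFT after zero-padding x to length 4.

Original 2-point DFT: [-5, 1]
Zero-padded 4-point DFT provides frequency interpolation.

DFT_4([x, 0, ...]) = [-5, -2+3i, 1, -2-3i]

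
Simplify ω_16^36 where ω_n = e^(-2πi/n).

Since ω_16^16 = 1, powers reduce modulo 16.
36 mod 16 = 4
So ω_16^36 = ω_16^4 = e^(-2πi·4/16)

ω_16^36 = ω_16^4 = -1i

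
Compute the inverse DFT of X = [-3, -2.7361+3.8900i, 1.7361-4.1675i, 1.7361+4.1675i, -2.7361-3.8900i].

x[n] = (1/5) Σ(k=0 to 4) X[k] · e^(2πikn/5)

Computing each x[n]:
x[0] = -1
x[1] = -2
x[2] = -2
x[3] = 3
x[4] = -1

x = [-1, -2, -2, 3, -1]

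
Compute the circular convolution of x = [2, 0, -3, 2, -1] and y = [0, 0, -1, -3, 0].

(x ⊛ y)[n] = Σ(m=0 to 4) x[m] · y[(n-m) mod 5]

Computing each output sample:
(x ⊛ y)[0] = 7
(x ⊛ y)[1] = -5
(x ⊛ y)[2] = 1
(x ⊛ y)[3] = -6
(x ⊛ y)[4] = 3

x ⊛ y = [7, -5, 1, -6, 3]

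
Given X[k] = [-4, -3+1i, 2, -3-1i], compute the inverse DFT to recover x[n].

x[n] = (1/4) Σ(k=0 to 3) X[k] · e^(2πikn/4)

Computing each x[n]:
x[0] = -2
x[1] = -2
x[2] = 1
x[3] = -1

x = [-2, -2, 1, -1]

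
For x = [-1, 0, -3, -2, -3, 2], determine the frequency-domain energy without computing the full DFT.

Parseval: Σ|x[n]|² = (1/N)Σ|X[k]|², so Σ|X[k]|² = N·Σ|x[n]|² = 6·27.0000

Σ|X[k]|² = N·Σ|x[n]|² = 6·27.0000 = 162.0000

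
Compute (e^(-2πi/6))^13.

Since ω_6^6 = 1, powers reduce modulo 6.
13 mod 6 = 1
So ω_6^13 = ω_6^1 = e^(-2πi·1/6)

ω_6^13 = ω_6^1 = 0.5000-0.8660i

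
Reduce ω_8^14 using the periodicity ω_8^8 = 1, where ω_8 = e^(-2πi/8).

Since ω_8^8 = 1, powers reduce modulo 8.
14 mod 8 = 6
So ω_8^14 = ω_8^6 = e^(-2πi·6/8)

ω_8^14 = ω_8^6 = 1i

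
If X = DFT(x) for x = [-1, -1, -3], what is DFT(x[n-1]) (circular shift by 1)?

Time shift by 1: X_shifted[k] = ω_3^(1k) · X[k]
Shifted x = [-3, -1, -1]

DFT(x[n-1]) = [-5, -2, -2]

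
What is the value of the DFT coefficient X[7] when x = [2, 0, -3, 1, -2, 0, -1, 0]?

X[7] = Σ(n=0 to 7) x[n] · ω_8^(7n) where ω_8 = e^(-2πi/8)
= (2)·ω_8^0 + (0)·ω_8^7 + (-3)·ω_8^14 + (1)·ω_8^21 + (-2)·ω_8^28 + (0)·ω_8^35 + (-1)·ω_8^42 + (0)·ω_8^49

X[7] = 3.2929-1.2929i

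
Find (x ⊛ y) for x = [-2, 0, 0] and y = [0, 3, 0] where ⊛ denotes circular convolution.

(x ⊛ y)[n] = Σ(m=0 to 2) x[m] · y[(n-m) mod 3]

Computing each output sample:
(x ⊛ y)[0] = 0
(x ⊛ y)[1] = -6
(x ⊛ y)[2] = 0

x ⊛ y = [0, -6, 0]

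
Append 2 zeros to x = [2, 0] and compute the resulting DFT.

Original 2-point DFT: [2, 2]
Zero-padded 4-point DFT provides frequency interpolation.

DFT_4([x, 0, ...]) = [2, 2, 2, 2]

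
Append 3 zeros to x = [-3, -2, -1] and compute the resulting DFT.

Original 3-point DFT: [-6, -1.5000+0.8660i, -1.5000-0.8660i]
Zero-padded 6-point DFT provides frequency interpolation.

DFT_6([x, 0, ...]) = [-6, -3.5000+2.5981i, -1.5000+0.8660i, -2, -1.5000-0.8660i, -3.5000-2.5981i]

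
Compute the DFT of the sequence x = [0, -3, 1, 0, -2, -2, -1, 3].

X[k] = Σ(n=0 to 7) x[n] · ω_8^(nk)
where ω_8 = e^(-2πi/8)

Computing each X[k]:
X[0] = -4
X[1] = 3.4142+0.8284i
X[2] = -2+8i
X[3] = 0.5858+4.8284i
X[4] = 0
X[5] = 0.5858-4.8284i
X[6] = -2-8i
X[7] = 3.4142-0.8284i

X = [-4, 3.4142+0.8284i, -2+8i, 0.5858+4.8284i, 0, 0.5858-4.8284i, -2-8i, 3.4142-0.8284i]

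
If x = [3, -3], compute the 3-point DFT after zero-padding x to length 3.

Original 2-point DFT: [0, 6]
Zero-padded 3-point DFT provides frequency interpolation.

DFT_3([x, 0, ...]) = [0, 4.5000+2.5981i, 4.5000-2.5981i]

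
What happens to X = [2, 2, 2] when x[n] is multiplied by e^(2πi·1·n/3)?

Modulation property: DFT(ω_3^(-1n)·x[n]) = X[(k-1) mod 3], so circularly shift X by 1 positions.

X[k-1] = [2, 2, 2]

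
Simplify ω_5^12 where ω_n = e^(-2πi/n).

Since ω_5^5 = 1, powers reduce modulo 5.
12 mod 5 = 2
So ω_5^12 = ω_5^2 = e^(-2πi·2/5)

ω_5^12 = ω_5^2 = -0.8090-0.5878i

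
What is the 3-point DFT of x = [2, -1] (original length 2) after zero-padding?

Original 2-point DFT: [1, 3]
Zero-padded 3-point DFT provides frequency interpolation.

DFT_3([x, 0, ...]) = [1, 2.5000+0.8660i, 2.5000-0.8660i]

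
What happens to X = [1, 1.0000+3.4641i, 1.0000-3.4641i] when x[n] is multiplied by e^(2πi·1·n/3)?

Modulation property: DFT(ω_3^(-1n)·x[n]) = X[(k-1) mod 3], so circularly shift X by 1 positions.

X[k-1] = [1.0000-3.4641i, 1, 1.0000+3.4641i]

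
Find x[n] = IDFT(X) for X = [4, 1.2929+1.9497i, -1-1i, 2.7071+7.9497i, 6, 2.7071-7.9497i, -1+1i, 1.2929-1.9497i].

x[n] = (1/8) Σ(k=0 to 7) X[k] · e^(2πikn/8)

Computing each x[n]:
x[0] = 2
x[1] = -2
x[2] = 3
x[3] = -2
x[4] = 0
x[5] = 2
x[6] = 0
x[7] = 1

x = [2, -2, 3, -2, 0, 2, 0, 1]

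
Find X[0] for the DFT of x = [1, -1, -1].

X[0] = Σ(n=0 to 2) x[n] · ω_3^0 = Σ x[n]
= (1) + (-1) + (-1)

X[0] = -1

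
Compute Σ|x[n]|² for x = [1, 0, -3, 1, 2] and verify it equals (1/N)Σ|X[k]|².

Time domain:
Σ|x[n]|² = |1|² + |0|² + |-3|² + |1|² + |2|² = 15.0000

Frequency domain:
(1/5)Σ|X[k]|² = (1/5)(|1|² + |3.2361+4.2533i|² + |-1.2361-2.6287i|² + |-1.2361+2.6287i|² + |3.2361-4.2533i|²) = (1/5)·75.0000 = 15.0000

Both sides agree, confirming Parseval's theorem.

Σ|x[n]|² = (1/N)Σ|X[k]|² = 15.0000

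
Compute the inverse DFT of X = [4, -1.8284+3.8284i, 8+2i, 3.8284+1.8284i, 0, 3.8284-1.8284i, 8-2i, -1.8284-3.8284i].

x[n] = (1/8) Σ(k=0 to 7) X[k] · e^(2πikn/8)

Computing each x[n]:
x[0] = 3
x[1] = -2
x[2] = -2
x[3] = 1
x[4] = 2
x[5] = 2
x[6] = -1
x[7] = 1

x = [3, -2, -2, 1, 2, 2, -1, 1]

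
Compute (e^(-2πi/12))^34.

Since ω_12^12 = 1, powers reduce modulo 12.
34 mod 12 = 10
So ω_12^34 = ω_12^10 = e^(-2πi·10/12)

ω_12^34 = ω_12^10 = 0.5000+0.8660i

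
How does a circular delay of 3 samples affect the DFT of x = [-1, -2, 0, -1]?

Time shift by 3: X_shifted[k] = ω_4^(3k) · X[k]
Shifted x = [-2, 0, -1, -1]

DFT(x[n-3]) = [-4, -1-1i, -2, -1+1i]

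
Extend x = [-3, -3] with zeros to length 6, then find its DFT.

Original 2-point DFT: [-6, 0]
Zero-padded 6-point DFT provides frequency interpolation.

DFT_6([x, 0, ...]) = [-6, -4.5000+2.5981i, -1.5000+2.5981i, 0, -1.5000-2.5981i, -4.5000-2.5981i]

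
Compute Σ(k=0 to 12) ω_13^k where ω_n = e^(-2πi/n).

Sum of all nth roots of unity equals 0 for n > 1 (geometric series with r ≠ 1).

0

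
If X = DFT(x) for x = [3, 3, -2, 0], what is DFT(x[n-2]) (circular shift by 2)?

Time shift by 2: X_shifted[k] = ω_4^(2k) · X[k]
Shifted x = [-2, 0, 3, 3]

DFT(x[n-2]) = [4, -5+3i, -2, -5-3i]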